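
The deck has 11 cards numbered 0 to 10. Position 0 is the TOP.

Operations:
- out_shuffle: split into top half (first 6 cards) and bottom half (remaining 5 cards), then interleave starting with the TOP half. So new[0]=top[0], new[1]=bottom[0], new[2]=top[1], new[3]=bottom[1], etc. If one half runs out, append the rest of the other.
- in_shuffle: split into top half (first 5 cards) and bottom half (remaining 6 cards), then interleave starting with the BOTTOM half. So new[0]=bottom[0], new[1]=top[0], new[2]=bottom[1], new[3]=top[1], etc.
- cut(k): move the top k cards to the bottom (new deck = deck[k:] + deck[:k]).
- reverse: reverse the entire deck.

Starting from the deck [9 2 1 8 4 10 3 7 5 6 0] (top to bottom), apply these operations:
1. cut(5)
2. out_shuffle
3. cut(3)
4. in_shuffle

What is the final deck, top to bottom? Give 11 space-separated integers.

Answer: 6 2 4 7 0 1 10 5 9 8 3

Derivation:
After op 1 (cut(5)): [10 3 7 5 6 0 9 2 1 8 4]
After op 2 (out_shuffle): [10 9 3 2 7 1 5 8 6 4 0]
After op 3 (cut(3)): [2 7 1 5 8 6 4 0 10 9 3]
After op 4 (in_shuffle): [6 2 4 7 0 1 10 5 9 8 3]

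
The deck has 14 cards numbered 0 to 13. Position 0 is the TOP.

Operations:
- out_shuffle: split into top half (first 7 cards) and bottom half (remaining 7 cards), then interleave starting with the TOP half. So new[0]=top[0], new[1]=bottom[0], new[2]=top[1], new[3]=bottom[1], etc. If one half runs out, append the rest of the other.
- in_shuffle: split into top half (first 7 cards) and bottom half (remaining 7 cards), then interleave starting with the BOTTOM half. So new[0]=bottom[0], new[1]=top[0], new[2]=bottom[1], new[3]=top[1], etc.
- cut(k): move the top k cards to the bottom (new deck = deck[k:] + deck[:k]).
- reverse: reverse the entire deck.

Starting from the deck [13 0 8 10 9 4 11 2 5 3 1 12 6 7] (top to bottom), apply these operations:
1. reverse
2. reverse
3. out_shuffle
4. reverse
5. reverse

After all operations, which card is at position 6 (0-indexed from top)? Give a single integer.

Answer: 10

Derivation:
After op 1 (reverse): [7 6 12 1 3 5 2 11 4 9 10 8 0 13]
After op 2 (reverse): [13 0 8 10 9 4 11 2 5 3 1 12 6 7]
After op 3 (out_shuffle): [13 2 0 5 8 3 10 1 9 12 4 6 11 7]
After op 4 (reverse): [7 11 6 4 12 9 1 10 3 8 5 0 2 13]
After op 5 (reverse): [13 2 0 5 8 3 10 1 9 12 4 6 11 7]
Position 6: card 10.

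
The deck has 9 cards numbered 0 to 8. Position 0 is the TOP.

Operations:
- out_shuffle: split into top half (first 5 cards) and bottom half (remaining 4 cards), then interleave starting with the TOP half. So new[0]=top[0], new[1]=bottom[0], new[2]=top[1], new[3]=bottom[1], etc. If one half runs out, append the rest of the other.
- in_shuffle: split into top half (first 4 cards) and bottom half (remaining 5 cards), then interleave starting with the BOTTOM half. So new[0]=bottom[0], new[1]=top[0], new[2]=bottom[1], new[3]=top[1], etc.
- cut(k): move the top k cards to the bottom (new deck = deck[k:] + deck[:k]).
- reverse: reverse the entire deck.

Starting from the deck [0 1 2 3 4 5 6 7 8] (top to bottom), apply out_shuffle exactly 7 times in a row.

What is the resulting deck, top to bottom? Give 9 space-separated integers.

After op 1 (out_shuffle): [0 5 1 6 2 7 3 8 4]
After op 2 (out_shuffle): [0 7 5 3 1 8 6 4 2]
After op 3 (out_shuffle): [0 8 7 6 5 4 3 2 1]
After op 4 (out_shuffle): [0 4 8 3 7 2 6 1 5]
After op 5 (out_shuffle): [0 2 4 6 8 1 3 5 7]
After op 6 (out_shuffle): [0 1 2 3 4 5 6 7 8]
After op 7 (out_shuffle): [0 5 1 6 2 7 3 8 4]

Answer: 0 5 1 6 2 7 3 8 4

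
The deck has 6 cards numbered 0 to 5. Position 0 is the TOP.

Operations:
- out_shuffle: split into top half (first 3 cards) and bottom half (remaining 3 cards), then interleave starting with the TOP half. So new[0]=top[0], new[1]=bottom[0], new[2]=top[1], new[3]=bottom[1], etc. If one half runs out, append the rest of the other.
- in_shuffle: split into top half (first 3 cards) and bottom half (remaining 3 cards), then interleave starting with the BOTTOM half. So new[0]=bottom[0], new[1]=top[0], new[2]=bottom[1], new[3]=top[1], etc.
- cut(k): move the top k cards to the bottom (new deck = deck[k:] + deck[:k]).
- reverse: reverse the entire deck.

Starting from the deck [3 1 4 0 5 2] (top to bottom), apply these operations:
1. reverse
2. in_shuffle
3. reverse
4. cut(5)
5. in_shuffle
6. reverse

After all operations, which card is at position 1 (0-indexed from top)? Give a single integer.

Answer: 2

Derivation:
After op 1 (reverse): [2 5 0 4 1 3]
After op 2 (in_shuffle): [4 2 1 5 3 0]
After op 3 (reverse): [0 3 5 1 2 4]
After op 4 (cut(5)): [4 0 3 5 1 2]
After op 5 (in_shuffle): [5 4 1 0 2 3]
After op 6 (reverse): [3 2 0 1 4 5]
Position 1: card 2.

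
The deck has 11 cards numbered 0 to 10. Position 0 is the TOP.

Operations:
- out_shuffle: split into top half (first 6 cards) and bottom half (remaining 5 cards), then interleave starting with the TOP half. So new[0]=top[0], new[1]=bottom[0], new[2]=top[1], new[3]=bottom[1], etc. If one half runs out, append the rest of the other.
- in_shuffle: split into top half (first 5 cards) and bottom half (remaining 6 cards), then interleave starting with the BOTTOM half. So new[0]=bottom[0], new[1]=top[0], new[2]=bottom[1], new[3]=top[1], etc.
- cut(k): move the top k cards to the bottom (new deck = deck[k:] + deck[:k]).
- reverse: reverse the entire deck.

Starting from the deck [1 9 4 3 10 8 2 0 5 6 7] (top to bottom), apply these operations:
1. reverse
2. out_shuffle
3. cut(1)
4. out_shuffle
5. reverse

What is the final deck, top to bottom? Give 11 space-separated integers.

Answer: 0 7 4 8 5 1 3 2 6 9 10

Derivation:
After op 1 (reverse): [7 6 5 0 2 8 10 3 4 9 1]
After op 2 (out_shuffle): [7 10 6 3 5 4 0 9 2 1 8]
After op 3 (cut(1)): [10 6 3 5 4 0 9 2 1 8 7]
After op 4 (out_shuffle): [10 9 6 2 3 1 5 8 4 7 0]
After op 5 (reverse): [0 7 4 8 5 1 3 2 6 9 10]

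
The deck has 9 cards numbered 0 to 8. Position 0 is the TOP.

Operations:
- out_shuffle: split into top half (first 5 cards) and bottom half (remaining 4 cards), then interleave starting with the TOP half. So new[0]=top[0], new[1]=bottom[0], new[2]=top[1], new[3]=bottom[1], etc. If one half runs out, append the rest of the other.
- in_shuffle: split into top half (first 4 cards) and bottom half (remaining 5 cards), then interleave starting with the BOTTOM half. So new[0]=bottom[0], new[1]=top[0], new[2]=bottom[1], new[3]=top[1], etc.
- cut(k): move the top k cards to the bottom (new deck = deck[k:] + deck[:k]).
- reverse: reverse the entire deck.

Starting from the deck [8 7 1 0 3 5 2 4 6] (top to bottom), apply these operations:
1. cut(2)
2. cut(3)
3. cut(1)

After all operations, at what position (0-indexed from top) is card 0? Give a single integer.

After op 1 (cut(2)): [1 0 3 5 2 4 6 8 7]
After op 2 (cut(3)): [5 2 4 6 8 7 1 0 3]
After op 3 (cut(1)): [2 4 6 8 7 1 0 3 5]
Card 0 is at position 6.

Answer: 6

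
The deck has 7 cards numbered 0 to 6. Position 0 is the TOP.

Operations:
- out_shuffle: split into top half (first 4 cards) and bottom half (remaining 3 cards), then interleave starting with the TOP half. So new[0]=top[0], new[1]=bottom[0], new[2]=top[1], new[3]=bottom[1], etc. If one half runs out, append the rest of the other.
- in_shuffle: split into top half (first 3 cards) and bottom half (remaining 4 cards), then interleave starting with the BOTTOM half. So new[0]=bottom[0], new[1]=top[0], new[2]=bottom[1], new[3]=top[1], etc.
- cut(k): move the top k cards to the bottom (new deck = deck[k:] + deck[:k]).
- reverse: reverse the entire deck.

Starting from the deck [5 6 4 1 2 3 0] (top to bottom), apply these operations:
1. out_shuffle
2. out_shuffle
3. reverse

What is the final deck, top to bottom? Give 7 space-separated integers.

Answer: 3 1 6 0 2 4 5

Derivation:
After op 1 (out_shuffle): [5 2 6 3 4 0 1]
After op 2 (out_shuffle): [5 4 2 0 6 1 3]
After op 3 (reverse): [3 1 6 0 2 4 5]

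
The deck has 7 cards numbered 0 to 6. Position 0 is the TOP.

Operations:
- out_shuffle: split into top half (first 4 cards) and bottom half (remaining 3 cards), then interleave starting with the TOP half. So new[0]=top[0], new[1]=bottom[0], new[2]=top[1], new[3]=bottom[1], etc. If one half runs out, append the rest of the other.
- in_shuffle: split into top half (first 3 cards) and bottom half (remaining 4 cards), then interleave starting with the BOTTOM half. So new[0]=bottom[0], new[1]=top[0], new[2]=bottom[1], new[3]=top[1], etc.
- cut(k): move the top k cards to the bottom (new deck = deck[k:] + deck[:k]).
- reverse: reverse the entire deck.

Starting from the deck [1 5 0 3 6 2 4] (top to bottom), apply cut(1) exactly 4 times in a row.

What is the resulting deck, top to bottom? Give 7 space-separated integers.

Answer: 6 2 4 1 5 0 3

Derivation:
After op 1 (cut(1)): [5 0 3 6 2 4 1]
After op 2 (cut(1)): [0 3 6 2 4 1 5]
After op 3 (cut(1)): [3 6 2 4 1 5 0]
After op 4 (cut(1)): [6 2 4 1 5 0 3]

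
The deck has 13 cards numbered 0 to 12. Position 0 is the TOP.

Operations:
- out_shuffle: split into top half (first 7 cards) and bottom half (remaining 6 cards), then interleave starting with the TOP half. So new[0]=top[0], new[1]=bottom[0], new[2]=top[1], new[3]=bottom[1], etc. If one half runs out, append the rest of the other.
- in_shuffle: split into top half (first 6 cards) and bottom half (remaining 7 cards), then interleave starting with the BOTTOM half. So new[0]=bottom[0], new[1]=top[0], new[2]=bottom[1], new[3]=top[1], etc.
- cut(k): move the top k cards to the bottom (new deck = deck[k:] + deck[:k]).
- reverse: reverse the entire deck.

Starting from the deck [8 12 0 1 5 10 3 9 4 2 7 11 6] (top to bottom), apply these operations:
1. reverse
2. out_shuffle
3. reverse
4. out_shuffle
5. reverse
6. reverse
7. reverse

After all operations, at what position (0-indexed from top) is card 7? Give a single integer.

After op 1 (reverse): [6 11 7 2 4 9 3 10 5 1 0 12 8]
After op 2 (out_shuffle): [6 10 11 5 7 1 2 0 4 12 9 8 3]
After op 3 (reverse): [3 8 9 12 4 0 2 1 7 5 11 10 6]
After op 4 (out_shuffle): [3 1 8 7 9 5 12 11 4 10 0 6 2]
After op 5 (reverse): [2 6 0 10 4 11 12 5 9 7 8 1 3]
After op 6 (reverse): [3 1 8 7 9 5 12 11 4 10 0 6 2]
After op 7 (reverse): [2 6 0 10 4 11 12 5 9 7 8 1 3]
Card 7 is at position 9.

Answer: 9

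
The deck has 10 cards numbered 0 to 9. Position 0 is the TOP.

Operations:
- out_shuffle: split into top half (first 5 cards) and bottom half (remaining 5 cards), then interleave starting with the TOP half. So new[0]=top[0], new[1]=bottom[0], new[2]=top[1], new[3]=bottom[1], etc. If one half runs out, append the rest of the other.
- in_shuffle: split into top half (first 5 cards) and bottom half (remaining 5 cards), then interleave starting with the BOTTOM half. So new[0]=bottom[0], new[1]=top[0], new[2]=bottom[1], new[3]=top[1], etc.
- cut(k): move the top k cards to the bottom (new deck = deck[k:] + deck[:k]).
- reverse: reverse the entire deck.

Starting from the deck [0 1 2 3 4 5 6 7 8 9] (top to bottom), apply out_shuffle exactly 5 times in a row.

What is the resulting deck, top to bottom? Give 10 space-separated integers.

After op 1 (out_shuffle): [0 5 1 6 2 7 3 8 4 9]
After op 2 (out_shuffle): [0 7 5 3 1 8 6 4 2 9]
After op 3 (out_shuffle): [0 8 7 6 5 4 3 2 1 9]
After op 4 (out_shuffle): [0 4 8 3 7 2 6 1 5 9]
After op 5 (out_shuffle): [0 2 4 6 8 1 3 5 7 9]

Answer: 0 2 4 6 8 1 3 5 7 9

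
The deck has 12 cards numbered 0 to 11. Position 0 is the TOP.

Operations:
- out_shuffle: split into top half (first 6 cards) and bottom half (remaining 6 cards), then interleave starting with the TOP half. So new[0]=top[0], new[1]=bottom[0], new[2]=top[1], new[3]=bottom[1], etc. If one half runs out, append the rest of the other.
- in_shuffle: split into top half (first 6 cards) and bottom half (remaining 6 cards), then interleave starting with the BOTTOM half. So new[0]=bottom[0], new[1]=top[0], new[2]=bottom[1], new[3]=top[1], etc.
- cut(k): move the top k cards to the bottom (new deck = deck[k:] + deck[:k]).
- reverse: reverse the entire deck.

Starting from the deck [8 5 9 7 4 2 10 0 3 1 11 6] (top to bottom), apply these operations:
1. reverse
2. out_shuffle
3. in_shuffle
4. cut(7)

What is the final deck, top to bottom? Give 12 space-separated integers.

After op 1 (reverse): [6 11 1 3 0 10 2 4 7 9 5 8]
After op 2 (out_shuffle): [6 2 11 4 1 7 3 9 0 5 10 8]
After op 3 (in_shuffle): [3 6 9 2 0 11 5 4 10 1 8 7]
After op 4 (cut(7)): [4 10 1 8 7 3 6 9 2 0 11 5]

Answer: 4 10 1 8 7 3 6 9 2 0 11 5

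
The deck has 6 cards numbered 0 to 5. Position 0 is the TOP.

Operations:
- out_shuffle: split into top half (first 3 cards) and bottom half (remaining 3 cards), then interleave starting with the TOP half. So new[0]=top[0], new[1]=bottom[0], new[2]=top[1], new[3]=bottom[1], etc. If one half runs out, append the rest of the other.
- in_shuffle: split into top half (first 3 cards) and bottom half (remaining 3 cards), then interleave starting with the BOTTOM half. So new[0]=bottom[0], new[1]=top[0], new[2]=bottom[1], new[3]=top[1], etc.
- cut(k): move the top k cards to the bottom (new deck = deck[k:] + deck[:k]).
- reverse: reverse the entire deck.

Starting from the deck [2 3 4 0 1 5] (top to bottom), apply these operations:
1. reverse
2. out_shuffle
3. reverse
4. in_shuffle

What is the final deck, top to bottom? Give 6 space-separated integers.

After op 1 (reverse): [5 1 0 4 3 2]
After op 2 (out_shuffle): [5 4 1 3 0 2]
After op 3 (reverse): [2 0 3 1 4 5]
After op 4 (in_shuffle): [1 2 4 0 5 3]

Answer: 1 2 4 0 5 3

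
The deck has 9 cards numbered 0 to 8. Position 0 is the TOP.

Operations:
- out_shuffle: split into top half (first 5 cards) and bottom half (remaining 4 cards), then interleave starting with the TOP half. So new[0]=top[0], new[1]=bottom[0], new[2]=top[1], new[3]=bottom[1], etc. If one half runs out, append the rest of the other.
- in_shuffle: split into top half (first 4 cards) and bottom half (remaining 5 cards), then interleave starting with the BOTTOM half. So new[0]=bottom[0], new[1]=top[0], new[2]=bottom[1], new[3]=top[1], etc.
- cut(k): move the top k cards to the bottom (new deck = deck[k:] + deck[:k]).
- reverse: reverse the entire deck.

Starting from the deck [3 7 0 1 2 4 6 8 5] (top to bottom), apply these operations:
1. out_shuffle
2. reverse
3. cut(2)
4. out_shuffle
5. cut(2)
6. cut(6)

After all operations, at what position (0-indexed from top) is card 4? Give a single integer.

Answer: 2

Derivation:
After op 1 (out_shuffle): [3 4 7 6 0 8 1 5 2]
After op 2 (reverse): [2 5 1 8 0 6 7 4 3]
After op 3 (cut(2)): [1 8 0 6 7 4 3 2 5]
After op 4 (out_shuffle): [1 4 8 3 0 2 6 5 7]
After op 5 (cut(2)): [8 3 0 2 6 5 7 1 4]
After op 6 (cut(6)): [7 1 4 8 3 0 2 6 5]
Card 4 is at position 2.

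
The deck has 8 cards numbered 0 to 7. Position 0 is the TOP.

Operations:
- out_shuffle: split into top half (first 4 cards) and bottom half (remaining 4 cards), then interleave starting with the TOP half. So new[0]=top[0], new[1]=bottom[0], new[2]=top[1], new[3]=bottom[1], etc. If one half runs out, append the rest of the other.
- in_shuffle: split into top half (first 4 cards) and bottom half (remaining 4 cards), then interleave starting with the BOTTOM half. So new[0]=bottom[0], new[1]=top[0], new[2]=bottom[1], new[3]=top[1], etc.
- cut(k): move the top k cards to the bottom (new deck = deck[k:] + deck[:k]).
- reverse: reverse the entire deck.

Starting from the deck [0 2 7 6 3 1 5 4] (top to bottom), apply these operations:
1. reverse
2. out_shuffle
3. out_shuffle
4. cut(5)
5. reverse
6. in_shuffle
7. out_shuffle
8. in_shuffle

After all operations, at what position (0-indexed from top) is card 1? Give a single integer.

Answer: 6

Derivation:
After op 1 (reverse): [4 5 1 3 6 7 2 0]
After op 2 (out_shuffle): [4 6 5 7 1 2 3 0]
After op 3 (out_shuffle): [4 1 6 2 5 3 7 0]
After op 4 (cut(5)): [3 7 0 4 1 6 2 5]
After op 5 (reverse): [5 2 6 1 4 0 7 3]
After op 6 (in_shuffle): [4 5 0 2 7 6 3 1]
After op 7 (out_shuffle): [4 7 5 6 0 3 2 1]
After op 8 (in_shuffle): [0 4 3 7 2 5 1 6]
Card 1 is at position 6.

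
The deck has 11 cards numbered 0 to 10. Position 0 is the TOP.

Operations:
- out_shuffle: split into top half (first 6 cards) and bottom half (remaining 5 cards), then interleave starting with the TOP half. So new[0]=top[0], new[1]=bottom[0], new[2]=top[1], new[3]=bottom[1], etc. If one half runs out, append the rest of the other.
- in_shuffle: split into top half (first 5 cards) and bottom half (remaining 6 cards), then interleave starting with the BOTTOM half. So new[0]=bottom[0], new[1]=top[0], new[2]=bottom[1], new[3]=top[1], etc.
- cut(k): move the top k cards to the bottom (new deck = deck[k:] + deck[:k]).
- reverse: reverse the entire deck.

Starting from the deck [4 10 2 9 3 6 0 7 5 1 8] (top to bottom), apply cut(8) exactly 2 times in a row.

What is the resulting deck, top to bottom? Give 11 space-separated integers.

After op 1 (cut(8)): [5 1 8 4 10 2 9 3 6 0 7]
After op 2 (cut(8)): [6 0 7 5 1 8 4 10 2 9 3]

Answer: 6 0 7 5 1 8 4 10 2 9 3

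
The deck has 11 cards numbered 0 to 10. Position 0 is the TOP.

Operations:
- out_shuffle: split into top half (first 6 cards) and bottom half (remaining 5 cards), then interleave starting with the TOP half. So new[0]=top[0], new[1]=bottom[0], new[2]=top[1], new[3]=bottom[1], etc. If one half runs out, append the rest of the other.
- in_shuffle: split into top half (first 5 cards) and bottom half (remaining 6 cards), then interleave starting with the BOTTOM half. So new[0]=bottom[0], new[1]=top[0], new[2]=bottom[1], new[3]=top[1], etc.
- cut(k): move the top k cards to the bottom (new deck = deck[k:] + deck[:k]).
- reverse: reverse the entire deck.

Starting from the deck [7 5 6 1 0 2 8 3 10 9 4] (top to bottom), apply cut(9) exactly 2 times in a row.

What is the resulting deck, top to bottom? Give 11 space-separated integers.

After op 1 (cut(9)): [9 4 7 5 6 1 0 2 8 3 10]
After op 2 (cut(9)): [3 10 9 4 7 5 6 1 0 2 8]

Answer: 3 10 9 4 7 5 6 1 0 2 8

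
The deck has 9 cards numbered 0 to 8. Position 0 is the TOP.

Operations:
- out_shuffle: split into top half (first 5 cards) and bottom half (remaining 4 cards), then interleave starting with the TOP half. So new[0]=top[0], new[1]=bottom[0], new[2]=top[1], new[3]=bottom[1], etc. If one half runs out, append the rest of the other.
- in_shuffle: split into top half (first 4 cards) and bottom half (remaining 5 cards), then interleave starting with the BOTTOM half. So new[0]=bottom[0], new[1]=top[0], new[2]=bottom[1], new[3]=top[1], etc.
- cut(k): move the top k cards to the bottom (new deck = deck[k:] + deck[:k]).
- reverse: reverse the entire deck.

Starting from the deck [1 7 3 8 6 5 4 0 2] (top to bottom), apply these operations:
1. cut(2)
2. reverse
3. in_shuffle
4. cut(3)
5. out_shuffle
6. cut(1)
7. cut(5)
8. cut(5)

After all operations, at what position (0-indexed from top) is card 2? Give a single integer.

Answer: 2

Derivation:
After op 1 (cut(2)): [3 8 6 5 4 0 2 1 7]
After op 2 (reverse): [7 1 2 0 4 5 6 8 3]
After op 3 (in_shuffle): [4 7 5 1 6 2 8 0 3]
After op 4 (cut(3)): [1 6 2 8 0 3 4 7 5]
After op 5 (out_shuffle): [1 3 6 4 2 7 8 5 0]
After op 6 (cut(1)): [3 6 4 2 7 8 5 0 1]
After op 7 (cut(5)): [8 5 0 1 3 6 4 2 7]
After op 8 (cut(5)): [6 4 2 7 8 5 0 1 3]
Card 2 is at position 2.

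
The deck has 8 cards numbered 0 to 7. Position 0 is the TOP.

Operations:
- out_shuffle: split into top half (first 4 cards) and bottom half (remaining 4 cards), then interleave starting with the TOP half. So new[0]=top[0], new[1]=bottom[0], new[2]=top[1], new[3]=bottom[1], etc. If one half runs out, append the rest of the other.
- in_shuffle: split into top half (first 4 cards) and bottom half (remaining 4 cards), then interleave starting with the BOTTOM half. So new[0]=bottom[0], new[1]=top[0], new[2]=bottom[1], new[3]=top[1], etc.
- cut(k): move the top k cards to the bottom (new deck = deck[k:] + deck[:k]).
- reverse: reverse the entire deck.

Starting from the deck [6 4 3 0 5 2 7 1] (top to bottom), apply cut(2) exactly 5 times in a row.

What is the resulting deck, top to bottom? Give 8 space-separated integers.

Answer: 3 0 5 2 7 1 6 4

Derivation:
After op 1 (cut(2)): [3 0 5 2 7 1 6 4]
After op 2 (cut(2)): [5 2 7 1 6 4 3 0]
After op 3 (cut(2)): [7 1 6 4 3 0 5 2]
After op 4 (cut(2)): [6 4 3 0 5 2 7 1]
After op 5 (cut(2)): [3 0 5 2 7 1 6 4]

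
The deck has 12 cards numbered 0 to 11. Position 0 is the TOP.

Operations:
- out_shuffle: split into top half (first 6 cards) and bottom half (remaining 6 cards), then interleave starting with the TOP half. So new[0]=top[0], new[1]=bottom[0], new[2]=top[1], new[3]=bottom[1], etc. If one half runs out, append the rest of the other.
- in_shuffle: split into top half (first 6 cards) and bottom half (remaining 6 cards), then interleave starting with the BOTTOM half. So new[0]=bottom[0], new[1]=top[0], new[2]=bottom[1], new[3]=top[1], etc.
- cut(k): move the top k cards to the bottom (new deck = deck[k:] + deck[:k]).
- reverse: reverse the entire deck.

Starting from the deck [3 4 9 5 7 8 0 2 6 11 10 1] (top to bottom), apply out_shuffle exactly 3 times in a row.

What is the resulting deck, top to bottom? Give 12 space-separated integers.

Answer: 3 2 5 10 0 9 11 8 4 6 7 1

Derivation:
After op 1 (out_shuffle): [3 0 4 2 9 6 5 11 7 10 8 1]
After op 2 (out_shuffle): [3 5 0 11 4 7 2 10 9 8 6 1]
After op 3 (out_shuffle): [3 2 5 10 0 9 11 8 4 6 7 1]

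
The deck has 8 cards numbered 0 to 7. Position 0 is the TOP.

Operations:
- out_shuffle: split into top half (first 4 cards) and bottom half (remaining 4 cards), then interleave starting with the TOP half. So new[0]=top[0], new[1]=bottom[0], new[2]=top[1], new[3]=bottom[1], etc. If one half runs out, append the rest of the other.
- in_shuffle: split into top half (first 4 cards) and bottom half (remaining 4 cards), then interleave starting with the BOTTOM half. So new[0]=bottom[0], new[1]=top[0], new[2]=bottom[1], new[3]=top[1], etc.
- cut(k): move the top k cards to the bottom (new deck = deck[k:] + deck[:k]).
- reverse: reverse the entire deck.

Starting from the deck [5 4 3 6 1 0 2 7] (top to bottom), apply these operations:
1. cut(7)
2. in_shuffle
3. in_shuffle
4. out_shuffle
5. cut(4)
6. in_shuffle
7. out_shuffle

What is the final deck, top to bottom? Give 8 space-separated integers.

Answer: 0 6 4 7 2 1 3 5

Derivation:
After op 1 (cut(7)): [7 5 4 3 6 1 0 2]
After op 2 (in_shuffle): [6 7 1 5 0 4 2 3]
After op 3 (in_shuffle): [0 6 4 7 2 1 3 5]
After op 4 (out_shuffle): [0 2 6 1 4 3 7 5]
After op 5 (cut(4)): [4 3 7 5 0 2 6 1]
After op 6 (in_shuffle): [0 4 2 3 6 7 1 5]
After op 7 (out_shuffle): [0 6 4 7 2 1 3 5]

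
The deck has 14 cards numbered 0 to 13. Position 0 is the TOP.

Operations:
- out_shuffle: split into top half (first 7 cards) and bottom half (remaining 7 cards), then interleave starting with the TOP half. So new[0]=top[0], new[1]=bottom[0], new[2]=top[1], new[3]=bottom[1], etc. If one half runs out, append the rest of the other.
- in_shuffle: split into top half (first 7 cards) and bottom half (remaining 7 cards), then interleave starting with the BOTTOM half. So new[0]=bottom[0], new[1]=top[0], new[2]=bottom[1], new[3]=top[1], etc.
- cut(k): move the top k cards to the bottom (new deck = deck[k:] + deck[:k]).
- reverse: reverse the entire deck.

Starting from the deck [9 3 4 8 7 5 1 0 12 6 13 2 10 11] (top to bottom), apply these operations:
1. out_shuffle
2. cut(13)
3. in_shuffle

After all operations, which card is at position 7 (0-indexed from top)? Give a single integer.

Answer: 3

Derivation:
After op 1 (out_shuffle): [9 0 3 12 4 6 8 13 7 2 5 10 1 11]
After op 2 (cut(13)): [11 9 0 3 12 4 6 8 13 7 2 5 10 1]
After op 3 (in_shuffle): [8 11 13 9 7 0 2 3 5 12 10 4 1 6]
Position 7: card 3.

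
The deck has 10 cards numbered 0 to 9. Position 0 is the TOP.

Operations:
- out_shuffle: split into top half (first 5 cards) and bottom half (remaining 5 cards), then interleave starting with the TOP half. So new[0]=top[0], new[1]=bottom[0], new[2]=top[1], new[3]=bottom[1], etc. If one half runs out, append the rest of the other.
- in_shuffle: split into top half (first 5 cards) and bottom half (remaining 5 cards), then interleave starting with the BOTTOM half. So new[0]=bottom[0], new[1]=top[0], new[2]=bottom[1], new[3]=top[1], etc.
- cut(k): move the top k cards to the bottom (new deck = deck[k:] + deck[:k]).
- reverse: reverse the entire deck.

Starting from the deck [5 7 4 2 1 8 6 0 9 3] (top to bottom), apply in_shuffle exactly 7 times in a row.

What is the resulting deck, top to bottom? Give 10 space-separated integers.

Answer: 0 1 7 3 6 2 5 9 8 4

Derivation:
After op 1 (in_shuffle): [8 5 6 7 0 4 9 2 3 1]
After op 2 (in_shuffle): [4 8 9 5 2 6 3 7 1 0]
After op 3 (in_shuffle): [6 4 3 8 7 9 1 5 0 2]
After op 4 (in_shuffle): [9 6 1 4 5 3 0 8 2 7]
After op 5 (in_shuffle): [3 9 0 6 8 1 2 4 7 5]
After op 6 (in_shuffle): [1 3 2 9 4 0 7 6 5 8]
After op 7 (in_shuffle): [0 1 7 3 6 2 5 9 8 4]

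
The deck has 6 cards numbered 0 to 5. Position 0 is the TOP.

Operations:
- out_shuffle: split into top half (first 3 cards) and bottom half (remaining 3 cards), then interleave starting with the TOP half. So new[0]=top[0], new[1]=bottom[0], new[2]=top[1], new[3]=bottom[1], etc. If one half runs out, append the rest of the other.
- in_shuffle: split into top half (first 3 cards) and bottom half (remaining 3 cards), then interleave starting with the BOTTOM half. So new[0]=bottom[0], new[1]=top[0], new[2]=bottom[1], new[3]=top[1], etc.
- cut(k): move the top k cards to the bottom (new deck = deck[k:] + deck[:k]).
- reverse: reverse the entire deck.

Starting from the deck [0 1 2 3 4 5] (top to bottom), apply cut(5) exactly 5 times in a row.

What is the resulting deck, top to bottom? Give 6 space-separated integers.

After op 1 (cut(5)): [5 0 1 2 3 4]
After op 2 (cut(5)): [4 5 0 1 2 3]
After op 3 (cut(5)): [3 4 5 0 1 2]
After op 4 (cut(5)): [2 3 4 5 0 1]
After op 5 (cut(5)): [1 2 3 4 5 0]

Answer: 1 2 3 4 5 0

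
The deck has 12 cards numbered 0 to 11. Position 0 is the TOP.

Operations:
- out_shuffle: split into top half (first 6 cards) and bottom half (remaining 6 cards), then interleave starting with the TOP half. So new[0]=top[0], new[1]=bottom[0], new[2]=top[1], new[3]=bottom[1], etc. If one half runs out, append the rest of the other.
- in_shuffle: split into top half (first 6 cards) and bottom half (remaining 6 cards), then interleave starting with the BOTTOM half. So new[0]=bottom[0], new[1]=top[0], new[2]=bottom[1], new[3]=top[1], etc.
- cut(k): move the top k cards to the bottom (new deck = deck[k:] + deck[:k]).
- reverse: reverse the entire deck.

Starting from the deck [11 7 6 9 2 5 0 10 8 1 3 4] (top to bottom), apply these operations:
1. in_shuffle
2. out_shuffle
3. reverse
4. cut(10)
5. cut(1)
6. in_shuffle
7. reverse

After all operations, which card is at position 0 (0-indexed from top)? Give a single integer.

After op 1 (in_shuffle): [0 11 10 7 8 6 1 9 3 2 4 5]
After op 2 (out_shuffle): [0 1 11 9 10 3 7 2 8 4 6 5]
After op 3 (reverse): [5 6 4 8 2 7 3 10 9 11 1 0]
After op 4 (cut(10)): [1 0 5 6 4 8 2 7 3 10 9 11]
After op 5 (cut(1)): [0 5 6 4 8 2 7 3 10 9 11 1]
After op 6 (in_shuffle): [7 0 3 5 10 6 9 4 11 8 1 2]
After op 7 (reverse): [2 1 8 11 4 9 6 10 5 3 0 7]
Position 0: card 2.

Answer: 2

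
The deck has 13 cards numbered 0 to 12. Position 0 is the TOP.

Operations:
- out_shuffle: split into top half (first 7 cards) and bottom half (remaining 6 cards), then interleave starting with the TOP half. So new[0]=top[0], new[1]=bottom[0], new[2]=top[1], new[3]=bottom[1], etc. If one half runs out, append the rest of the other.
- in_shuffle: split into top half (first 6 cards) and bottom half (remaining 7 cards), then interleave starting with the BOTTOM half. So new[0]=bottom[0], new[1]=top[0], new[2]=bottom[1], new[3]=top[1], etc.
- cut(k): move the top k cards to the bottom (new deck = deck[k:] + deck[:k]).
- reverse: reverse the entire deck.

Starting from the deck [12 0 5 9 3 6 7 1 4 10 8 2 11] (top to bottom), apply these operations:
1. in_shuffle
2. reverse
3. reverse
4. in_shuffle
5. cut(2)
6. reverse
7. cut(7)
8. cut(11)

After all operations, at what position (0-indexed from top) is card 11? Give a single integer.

Answer: 10

Derivation:
After op 1 (in_shuffle): [7 12 1 0 4 5 10 9 8 3 2 6 11]
After op 2 (reverse): [11 6 2 3 8 9 10 5 4 0 1 12 7]
After op 3 (reverse): [7 12 1 0 4 5 10 9 8 3 2 6 11]
After op 4 (in_shuffle): [10 7 9 12 8 1 3 0 2 4 6 5 11]
After op 5 (cut(2)): [9 12 8 1 3 0 2 4 6 5 11 10 7]
After op 6 (reverse): [7 10 11 5 6 4 2 0 3 1 8 12 9]
After op 7 (cut(7)): [0 3 1 8 12 9 7 10 11 5 6 4 2]
After op 8 (cut(11)): [4 2 0 3 1 8 12 9 7 10 11 5 6]
Card 11 is at position 10.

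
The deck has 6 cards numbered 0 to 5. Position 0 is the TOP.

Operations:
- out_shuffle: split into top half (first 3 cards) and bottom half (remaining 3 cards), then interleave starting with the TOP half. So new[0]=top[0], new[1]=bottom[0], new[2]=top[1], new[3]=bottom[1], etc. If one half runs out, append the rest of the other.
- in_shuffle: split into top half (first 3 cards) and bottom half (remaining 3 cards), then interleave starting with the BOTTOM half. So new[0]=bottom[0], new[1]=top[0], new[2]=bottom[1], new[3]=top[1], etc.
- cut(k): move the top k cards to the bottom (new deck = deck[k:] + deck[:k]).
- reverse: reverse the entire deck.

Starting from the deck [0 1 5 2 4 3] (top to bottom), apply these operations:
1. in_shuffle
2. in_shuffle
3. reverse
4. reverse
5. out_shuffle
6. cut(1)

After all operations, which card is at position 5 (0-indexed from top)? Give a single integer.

After op 1 (in_shuffle): [2 0 4 1 3 5]
After op 2 (in_shuffle): [1 2 3 0 5 4]
After op 3 (reverse): [4 5 0 3 2 1]
After op 4 (reverse): [1 2 3 0 5 4]
After op 5 (out_shuffle): [1 0 2 5 3 4]
After op 6 (cut(1)): [0 2 5 3 4 1]
Position 5: card 1.

Answer: 1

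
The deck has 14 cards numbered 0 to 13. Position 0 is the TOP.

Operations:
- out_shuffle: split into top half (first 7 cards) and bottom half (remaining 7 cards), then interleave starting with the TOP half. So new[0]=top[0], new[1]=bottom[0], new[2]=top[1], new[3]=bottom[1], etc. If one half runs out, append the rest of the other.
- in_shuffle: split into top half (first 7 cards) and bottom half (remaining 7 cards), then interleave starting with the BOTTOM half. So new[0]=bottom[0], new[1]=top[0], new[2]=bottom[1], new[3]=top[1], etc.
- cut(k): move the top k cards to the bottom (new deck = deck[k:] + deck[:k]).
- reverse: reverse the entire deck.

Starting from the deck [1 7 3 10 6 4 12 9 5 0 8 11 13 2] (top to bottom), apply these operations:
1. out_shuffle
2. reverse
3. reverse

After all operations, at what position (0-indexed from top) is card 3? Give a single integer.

After op 1 (out_shuffle): [1 9 7 5 3 0 10 8 6 11 4 13 12 2]
After op 2 (reverse): [2 12 13 4 11 6 8 10 0 3 5 7 9 1]
After op 3 (reverse): [1 9 7 5 3 0 10 8 6 11 4 13 12 2]
Card 3 is at position 4.

Answer: 4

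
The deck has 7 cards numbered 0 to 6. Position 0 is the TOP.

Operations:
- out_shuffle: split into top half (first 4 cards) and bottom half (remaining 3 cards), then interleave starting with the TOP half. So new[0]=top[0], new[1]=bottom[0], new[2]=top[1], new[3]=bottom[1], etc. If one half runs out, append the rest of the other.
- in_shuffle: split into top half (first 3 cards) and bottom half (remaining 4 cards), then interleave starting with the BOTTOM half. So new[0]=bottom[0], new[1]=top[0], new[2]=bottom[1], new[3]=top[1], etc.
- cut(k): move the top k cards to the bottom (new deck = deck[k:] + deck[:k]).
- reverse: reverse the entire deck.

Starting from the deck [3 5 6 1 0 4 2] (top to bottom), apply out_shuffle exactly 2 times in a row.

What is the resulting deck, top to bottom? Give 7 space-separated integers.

After op 1 (out_shuffle): [3 0 5 4 6 2 1]
After op 2 (out_shuffle): [3 6 0 2 5 1 4]

Answer: 3 6 0 2 5 1 4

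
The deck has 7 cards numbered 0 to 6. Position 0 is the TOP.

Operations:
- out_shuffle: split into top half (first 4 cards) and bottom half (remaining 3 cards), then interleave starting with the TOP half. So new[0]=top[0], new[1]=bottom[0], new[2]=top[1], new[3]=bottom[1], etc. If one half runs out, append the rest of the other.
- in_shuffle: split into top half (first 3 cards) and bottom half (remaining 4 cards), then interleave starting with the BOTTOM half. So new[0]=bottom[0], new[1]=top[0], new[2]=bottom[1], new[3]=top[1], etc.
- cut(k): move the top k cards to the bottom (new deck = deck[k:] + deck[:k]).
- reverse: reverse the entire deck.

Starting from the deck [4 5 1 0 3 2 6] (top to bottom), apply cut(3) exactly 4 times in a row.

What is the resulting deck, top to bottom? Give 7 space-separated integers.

Answer: 2 6 4 5 1 0 3

Derivation:
After op 1 (cut(3)): [0 3 2 6 4 5 1]
After op 2 (cut(3)): [6 4 5 1 0 3 2]
After op 3 (cut(3)): [1 0 3 2 6 4 5]
After op 4 (cut(3)): [2 6 4 5 1 0 3]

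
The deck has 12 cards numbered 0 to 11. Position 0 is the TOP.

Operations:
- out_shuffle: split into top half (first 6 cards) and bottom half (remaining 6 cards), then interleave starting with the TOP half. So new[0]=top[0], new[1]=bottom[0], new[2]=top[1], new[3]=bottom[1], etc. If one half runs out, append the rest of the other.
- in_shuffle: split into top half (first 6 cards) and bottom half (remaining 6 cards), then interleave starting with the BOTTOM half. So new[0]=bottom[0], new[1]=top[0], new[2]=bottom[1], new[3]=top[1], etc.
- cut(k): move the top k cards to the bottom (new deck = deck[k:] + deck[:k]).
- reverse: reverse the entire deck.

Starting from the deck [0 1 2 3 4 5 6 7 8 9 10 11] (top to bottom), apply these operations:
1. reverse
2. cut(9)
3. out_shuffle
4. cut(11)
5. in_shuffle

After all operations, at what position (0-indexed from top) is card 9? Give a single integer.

After op 1 (reverse): [11 10 9 8 7 6 5 4 3 2 1 0]
After op 2 (cut(9)): [2 1 0 11 10 9 8 7 6 5 4 3]
After op 3 (out_shuffle): [2 8 1 7 0 6 11 5 10 4 9 3]
After op 4 (cut(11)): [3 2 8 1 7 0 6 11 5 10 4 9]
After op 5 (in_shuffle): [6 3 11 2 5 8 10 1 4 7 9 0]
Card 9 is at position 10.

Answer: 10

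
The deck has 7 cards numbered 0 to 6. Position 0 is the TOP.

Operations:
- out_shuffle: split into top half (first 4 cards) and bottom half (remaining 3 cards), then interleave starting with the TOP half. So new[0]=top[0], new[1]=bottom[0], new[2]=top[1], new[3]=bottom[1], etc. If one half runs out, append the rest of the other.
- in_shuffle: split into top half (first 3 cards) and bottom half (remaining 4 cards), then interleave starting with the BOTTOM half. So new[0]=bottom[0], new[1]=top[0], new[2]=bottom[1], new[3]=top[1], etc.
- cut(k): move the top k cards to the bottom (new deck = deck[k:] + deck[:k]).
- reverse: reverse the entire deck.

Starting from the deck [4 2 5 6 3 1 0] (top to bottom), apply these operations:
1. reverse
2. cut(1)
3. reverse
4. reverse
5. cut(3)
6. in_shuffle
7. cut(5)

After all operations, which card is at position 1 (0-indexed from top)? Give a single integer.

After op 1 (reverse): [0 1 3 6 5 2 4]
After op 2 (cut(1)): [1 3 6 5 2 4 0]
After op 3 (reverse): [0 4 2 5 6 3 1]
After op 4 (reverse): [1 3 6 5 2 4 0]
After op 5 (cut(3)): [5 2 4 0 1 3 6]
After op 6 (in_shuffle): [0 5 1 2 3 4 6]
After op 7 (cut(5)): [4 6 0 5 1 2 3]
Position 1: card 6.

Answer: 6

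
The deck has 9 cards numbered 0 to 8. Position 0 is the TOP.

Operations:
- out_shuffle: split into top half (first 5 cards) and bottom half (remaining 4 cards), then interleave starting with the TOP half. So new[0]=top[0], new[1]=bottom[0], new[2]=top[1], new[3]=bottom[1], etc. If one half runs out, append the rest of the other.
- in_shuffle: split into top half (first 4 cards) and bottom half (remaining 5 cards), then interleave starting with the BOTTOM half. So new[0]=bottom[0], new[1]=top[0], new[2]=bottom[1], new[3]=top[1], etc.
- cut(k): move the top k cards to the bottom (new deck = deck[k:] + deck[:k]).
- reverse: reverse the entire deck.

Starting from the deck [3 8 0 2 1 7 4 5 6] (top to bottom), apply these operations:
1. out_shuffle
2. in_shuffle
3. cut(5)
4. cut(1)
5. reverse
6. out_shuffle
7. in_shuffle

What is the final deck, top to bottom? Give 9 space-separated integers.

Answer: 7 8 4 0 5 2 6 1 3

Derivation:
After op 1 (out_shuffle): [3 7 8 4 0 5 2 6 1]
After op 2 (in_shuffle): [0 3 5 7 2 8 6 4 1]
After op 3 (cut(5)): [8 6 4 1 0 3 5 7 2]
After op 4 (cut(1)): [6 4 1 0 3 5 7 2 8]
After op 5 (reverse): [8 2 7 5 3 0 1 4 6]
After op 6 (out_shuffle): [8 0 2 1 7 4 5 6 3]
After op 7 (in_shuffle): [7 8 4 0 5 2 6 1 3]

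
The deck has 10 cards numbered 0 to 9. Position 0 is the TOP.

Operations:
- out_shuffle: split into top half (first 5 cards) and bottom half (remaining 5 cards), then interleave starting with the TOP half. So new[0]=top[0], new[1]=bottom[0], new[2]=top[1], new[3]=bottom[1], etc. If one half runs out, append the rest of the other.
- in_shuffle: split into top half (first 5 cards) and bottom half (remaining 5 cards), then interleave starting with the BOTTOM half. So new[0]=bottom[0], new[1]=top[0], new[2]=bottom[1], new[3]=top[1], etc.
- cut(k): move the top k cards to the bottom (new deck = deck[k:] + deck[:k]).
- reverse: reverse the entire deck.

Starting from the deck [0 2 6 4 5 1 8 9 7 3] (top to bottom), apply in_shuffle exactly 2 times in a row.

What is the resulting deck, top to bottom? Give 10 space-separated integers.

Answer: 6 1 7 0 4 8 3 2 5 9

Derivation:
After op 1 (in_shuffle): [1 0 8 2 9 6 7 4 3 5]
After op 2 (in_shuffle): [6 1 7 0 4 8 3 2 5 9]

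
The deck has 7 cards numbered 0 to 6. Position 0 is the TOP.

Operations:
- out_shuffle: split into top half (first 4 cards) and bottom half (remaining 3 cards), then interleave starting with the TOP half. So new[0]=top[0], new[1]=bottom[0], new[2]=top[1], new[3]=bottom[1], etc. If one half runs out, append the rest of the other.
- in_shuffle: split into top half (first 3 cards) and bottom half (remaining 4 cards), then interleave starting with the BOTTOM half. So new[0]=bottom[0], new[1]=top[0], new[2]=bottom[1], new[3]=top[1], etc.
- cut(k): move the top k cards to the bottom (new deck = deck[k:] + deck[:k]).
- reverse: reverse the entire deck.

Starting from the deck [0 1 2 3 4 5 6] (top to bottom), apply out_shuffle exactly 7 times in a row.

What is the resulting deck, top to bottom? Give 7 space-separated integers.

After op 1 (out_shuffle): [0 4 1 5 2 6 3]
After op 2 (out_shuffle): [0 2 4 6 1 3 5]
After op 3 (out_shuffle): [0 1 2 3 4 5 6]
After op 4 (out_shuffle): [0 4 1 5 2 6 3]
After op 5 (out_shuffle): [0 2 4 6 1 3 5]
After op 6 (out_shuffle): [0 1 2 3 4 5 6]
After op 7 (out_shuffle): [0 4 1 5 2 6 3]

Answer: 0 4 1 5 2 6 3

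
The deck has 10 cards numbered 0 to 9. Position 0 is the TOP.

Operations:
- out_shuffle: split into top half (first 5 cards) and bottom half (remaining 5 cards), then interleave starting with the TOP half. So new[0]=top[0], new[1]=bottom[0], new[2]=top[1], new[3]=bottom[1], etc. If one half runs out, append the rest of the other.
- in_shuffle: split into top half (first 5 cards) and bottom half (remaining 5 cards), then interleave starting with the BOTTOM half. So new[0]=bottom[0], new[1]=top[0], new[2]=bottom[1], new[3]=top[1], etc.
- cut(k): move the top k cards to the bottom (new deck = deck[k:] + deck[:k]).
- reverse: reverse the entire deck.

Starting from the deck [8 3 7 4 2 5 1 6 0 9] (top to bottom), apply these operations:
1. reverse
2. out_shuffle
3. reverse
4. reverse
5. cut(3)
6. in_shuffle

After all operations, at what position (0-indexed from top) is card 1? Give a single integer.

After op 1 (reverse): [9 0 6 1 5 2 4 7 3 8]
After op 2 (out_shuffle): [9 2 0 4 6 7 1 3 5 8]
After op 3 (reverse): [8 5 3 1 7 6 4 0 2 9]
After op 4 (reverse): [9 2 0 4 6 7 1 3 5 8]
After op 5 (cut(3)): [4 6 7 1 3 5 8 9 2 0]
After op 6 (in_shuffle): [5 4 8 6 9 7 2 1 0 3]
Card 1 is at position 7.

Answer: 7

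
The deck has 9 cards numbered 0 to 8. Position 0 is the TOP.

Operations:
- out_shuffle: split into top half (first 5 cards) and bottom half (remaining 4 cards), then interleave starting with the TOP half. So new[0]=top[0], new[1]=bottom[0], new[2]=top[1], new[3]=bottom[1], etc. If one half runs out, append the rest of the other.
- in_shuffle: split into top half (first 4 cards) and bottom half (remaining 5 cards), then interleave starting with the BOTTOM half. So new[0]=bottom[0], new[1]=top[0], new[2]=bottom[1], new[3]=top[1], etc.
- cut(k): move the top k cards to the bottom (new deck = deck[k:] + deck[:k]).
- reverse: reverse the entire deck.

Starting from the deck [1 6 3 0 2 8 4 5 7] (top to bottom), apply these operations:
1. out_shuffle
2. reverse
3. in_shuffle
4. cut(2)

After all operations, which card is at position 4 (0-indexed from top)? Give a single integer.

After op 1 (out_shuffle): [1 8 6 4 3 5 0 7 2]
After op 2 (reverse): [2 7 0 5 3 4 6 8 1]
After op 3 (in_shuffle): [3 2 4 7 6 0 8 5 1]
After op 4 (cut(2)): [4 7 6 0 8 5 1 3 2]
Position 4: card 8.

Answer: 8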